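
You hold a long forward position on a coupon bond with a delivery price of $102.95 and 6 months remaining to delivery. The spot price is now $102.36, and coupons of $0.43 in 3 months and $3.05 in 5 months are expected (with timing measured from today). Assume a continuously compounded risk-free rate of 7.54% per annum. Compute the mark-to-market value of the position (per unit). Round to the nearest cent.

PV(remaining coupons) I = 0.43·e^(−0.0754·3/12) + 3.05·e^(−0.0754·5/12) = 3.3776
Current forward F = (S − I)·e^(rT) = (102.36 − 3.3776)·e^(0.0754·6/12) = 98.9824 × 1.038420 = 102.7853
Value (long) = (F − K)·e^(−rT) = (102.7853 − 102.95) × 0.963002 = -0.1586
Value = -$0.16

-$0.16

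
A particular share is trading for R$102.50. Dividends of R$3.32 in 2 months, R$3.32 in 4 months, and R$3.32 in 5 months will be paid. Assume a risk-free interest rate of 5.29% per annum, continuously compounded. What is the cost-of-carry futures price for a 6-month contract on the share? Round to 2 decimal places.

R$95.18

PV(dividends) I = 3.32·e^(−0.0529·2/12) + 3.32·e^(−0.0529·4/12) + 3.32·e^(−0.0529·5/12)
I = 3.2909 + 3.2620 + 3.2476 = 9.8005
F = (S − I)·e^(rT) = (102.50 − 9.8005) · e^(0.0529·6/12)
= 92.6995 · e^0.026450 = 92.6995 × 1.026803 = R$95.18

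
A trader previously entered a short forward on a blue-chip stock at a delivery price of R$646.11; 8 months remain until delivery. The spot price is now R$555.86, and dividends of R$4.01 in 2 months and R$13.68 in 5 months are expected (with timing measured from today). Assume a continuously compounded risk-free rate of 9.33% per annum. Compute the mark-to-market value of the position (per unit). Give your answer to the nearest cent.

PV(remaining dividends) I = 4.01·e^(−0.0933·2/12) + 13.68·e^(−0.0933·5/12) = 17.1065
Current forward F = (S − I)·e^(rT) = (555.86 − 17.1065)·e^(0.0933·8/12) = 538.7535 × 1.064175 = 573.3280
Value (long) = (F − K)·e^(−rT) = (573.3280 − 646.11) × 0.939695 = -68.3929
Short position value = −(long value) = R$68.39

R$68.39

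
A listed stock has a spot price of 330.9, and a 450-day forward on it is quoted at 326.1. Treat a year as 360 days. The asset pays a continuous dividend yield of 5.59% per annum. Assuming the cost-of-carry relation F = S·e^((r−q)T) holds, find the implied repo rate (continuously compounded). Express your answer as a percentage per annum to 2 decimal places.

From F = S·e^((r−q)T): (r − q) = ln(F/S)/T
ln(326.1/330.9) = ln(0.985494) = -0.014612
(r − q) = -0.014612 / (450/360) = -0.011690
r = ln(F/S)/T + q = -0.011690 + 0.0559 = 0.044210
r = 4.42%

4.42%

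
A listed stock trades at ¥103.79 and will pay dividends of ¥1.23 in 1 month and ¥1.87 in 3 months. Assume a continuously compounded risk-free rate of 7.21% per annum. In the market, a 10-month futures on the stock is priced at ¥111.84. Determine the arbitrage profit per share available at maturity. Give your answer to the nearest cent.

¥4.87 per share

PV(dividends) I = 1.23·e^(−0.0721·1/12) + 1.87·e^(−0.0721·3/12) = 3.0592
Fair futures F* = (S − I)·e^(rT) = (103.79 − 3.0592)·e^0.060083 = 100.7308 × 1.061925 = 106.9686
Market ¥111.84 > fair 106.9686: forward overpriced → cash-and-carry (borrow at r, buy the stock and collect the dividends, short the forward).
Profit at T = |F_mkt − F*| = |111.84 − 106.9686| = ¥4.87 per share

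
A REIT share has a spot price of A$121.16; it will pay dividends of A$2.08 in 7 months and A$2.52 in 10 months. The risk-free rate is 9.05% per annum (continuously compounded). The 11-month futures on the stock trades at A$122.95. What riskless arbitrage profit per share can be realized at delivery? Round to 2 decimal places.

PV(dividends) I = 2.08·e^(−0.0905·7/12) + 2.52·e^(−0.0905·10/12) = 4.3100
Fair futures F* = (S − I)·e^(rT) = (121.16 − 4.3100)·e^0.082958 = 116.8500 × 1.086496 = 126.9571
Market A$122.95 < fair 126.9571: forward underpriced → reverse cash-and-carry (short the stock, invest proceeds at r, pay the dividends, go long the forward).
Profit at T = |F_mkt − F*| = |122.95 − 126.9571| = A$4.01 per share

A$4.01 per share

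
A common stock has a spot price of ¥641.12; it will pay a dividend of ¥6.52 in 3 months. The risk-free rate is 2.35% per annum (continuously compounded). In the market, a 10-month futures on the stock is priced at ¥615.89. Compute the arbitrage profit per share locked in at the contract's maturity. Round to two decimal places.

¥31.30 per share

PV(dividends) I = 6.52·e^(−0.0235·3/12) = 6.4818
Fair futures F* = (S − I)·e^(rT) = (641.12 − 6.4818)·e^0.019583 = 634.6382 × 1.019776 = 647.1888
Market ¥615.89 < fair 647.1888: forward underpriced → reverse cash-and-carry (short the stock, invest proceeds at r, pay the dividends, go long the forward).
Profit at T = |F_mkt − F*| = |615.89 − 647.1888| = ¥31.30 per share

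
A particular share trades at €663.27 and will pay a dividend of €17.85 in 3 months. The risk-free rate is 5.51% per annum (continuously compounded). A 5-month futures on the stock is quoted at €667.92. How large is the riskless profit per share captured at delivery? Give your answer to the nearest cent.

PV(dividends) I = 17.85·e^(−0.0551·3/12) = 17.6058
Fair futures F* = (S − I)·e^(rT) = (663.27 − 17.6058)·e^0.022958 = 645.6642 × 1.023224 = 660.6591
Market €667.92 > fair 660.6591: forward overpriced → cash-and-carry (borrow at r, buy the stock and collect the dividends, short the forward).
Profit at T = |F_mkt − F*| = |667.92 − 660.6591| = €7.26 per share

€7.26 per share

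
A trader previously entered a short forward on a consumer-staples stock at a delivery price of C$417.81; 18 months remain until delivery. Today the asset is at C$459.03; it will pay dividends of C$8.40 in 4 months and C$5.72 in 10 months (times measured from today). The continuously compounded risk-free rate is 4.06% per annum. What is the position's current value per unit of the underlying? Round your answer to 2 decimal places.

-C$52.09

PV(remaining dividends) I = 8.40·e^(−0.0406·4/12) + 5.72·e^(−0.0406·10/12) = 13.8168
Current forward F = (S − I)·e^(rT) = (459.03 − 13.8168)·e^(0.0406·18/12) = 445.2132 × 1.062793 = 473.1695
Value (long) = (F − K)·e^(−rT) = (473.1695 − 417.81) × 0.940917 = 52.0887
Short position value = −(long value) = -C$52.09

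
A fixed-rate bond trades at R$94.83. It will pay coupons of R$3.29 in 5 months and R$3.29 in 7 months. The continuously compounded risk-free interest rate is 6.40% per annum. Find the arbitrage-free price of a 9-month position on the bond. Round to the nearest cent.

PV(coupons) I = 3.29·e^(−0.0640·5/12) + 3.29·e^(−0.0640·7/12)
I = 3.2034 + 3.1694 = 6.3728
F = (S − I)·e^(rT) = (94.83 − 6.3728) · e^(0.0640·9/12)
= 88.4572 · e^0.048000 = 88.4572 × 1.049171 = R$92.81

R$92.81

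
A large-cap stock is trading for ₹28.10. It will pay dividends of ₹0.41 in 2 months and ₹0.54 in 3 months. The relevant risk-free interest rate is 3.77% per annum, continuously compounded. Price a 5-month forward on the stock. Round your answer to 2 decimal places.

PV(dividends) I = 0.41·e^(−0.0377·2/12) + 0.54·e^(−0.0377·3/12)
I = 0.4074 + 0.5349 = 0.9423
F = (S − I)·e^(rT) = (28.10 − 0.9423) · e^(0.0377·5/12)
= 27.1577 · e^0.015708 = 27.1577 × 1.015832 = ₹27.59

₹27.59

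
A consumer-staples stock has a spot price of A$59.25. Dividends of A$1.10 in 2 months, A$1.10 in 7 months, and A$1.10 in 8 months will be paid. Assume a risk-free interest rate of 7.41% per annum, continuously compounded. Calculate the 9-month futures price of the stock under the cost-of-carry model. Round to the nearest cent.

A$59.27

PV(dividends) I = 1.10·e^(−0.0741·2/12) + 1.10·e^(−0.0741·7/12) + 1.10·e^(−0.0741·8/12)
I = 1.0865 + 1.0535 + 1.0470 = 3.1870
F = (S − I)·e^(rT) = (59.25 − 3.1870) · e^(0.0741·9/12)
= 56.0630 · e^0.055575 = 56.0630 × 1.057148 = A$59.27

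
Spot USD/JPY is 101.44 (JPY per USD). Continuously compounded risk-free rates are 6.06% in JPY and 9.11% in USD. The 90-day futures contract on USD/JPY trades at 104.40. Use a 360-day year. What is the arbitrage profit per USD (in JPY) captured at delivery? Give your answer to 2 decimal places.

Fair futures: F* = S·e^(carry·T), with carry = (r_JPY − r_USD) = 0.0606 − 0.0911 = -0.0305
F* = 101.44 · e^(-0.0305 × 90/360) = 101.44 · e^-0.007625 = 101.44 × 0.992404 = 100.6695
Market 104.40 > fair 100.6695: forward overpriced → cash-and-carry (buy spot, short the forward).
At maturity, profit = |F_mkt − F*| = |104.40 − 100.6695| = 3.73 per USD (in JPY)

3.73 per USD (in JPY)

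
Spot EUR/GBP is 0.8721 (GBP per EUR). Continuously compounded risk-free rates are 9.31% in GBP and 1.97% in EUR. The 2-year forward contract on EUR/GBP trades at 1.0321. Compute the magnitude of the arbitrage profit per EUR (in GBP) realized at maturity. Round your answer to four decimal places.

0.0221 per EUR (in GBP)

Fair forward: F* = S·e^(carry·T), with carry = (r_GBP − r_EUR) = 0.0931 − 0.0197 = 0.0734
F* = 0.8721 · e^(0.0734 × 2) = 0.8721 · e^0.146800 = 0.8721 × 1.158122 = 1.0100
Market 1.0321 > fair 1.0100: forward overpriced → cash-and-carry (buy spot, short the forward).
At maturity, profit = |F_mkt − F*| = |1.0321 − 1.0100| = 0.0221 per EUR (in GBP)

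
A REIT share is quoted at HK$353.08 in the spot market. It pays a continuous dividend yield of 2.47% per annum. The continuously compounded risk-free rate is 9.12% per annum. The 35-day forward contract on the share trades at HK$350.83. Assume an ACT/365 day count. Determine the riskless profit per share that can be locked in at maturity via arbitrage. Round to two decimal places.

Fair forward: F* = S·e^(carry·T), with carry = (r − q) = 0.0912 − 0.0247 = 0.0665
F* = 353.08 · e^(0.0665 × 35/365) = 353.08 · e^0.006377 = 353.08 × 1.006397 = HK$355.3387
Market HK$350.83 < fair HK$355.3387: forward underpriced → reverse cash-and-carry (short spot, go long the forward).
At maturity, profit = |F_mkt − F*| = |350.83 − 355.3387| = HK$4.51 per share

HK$4.51 per share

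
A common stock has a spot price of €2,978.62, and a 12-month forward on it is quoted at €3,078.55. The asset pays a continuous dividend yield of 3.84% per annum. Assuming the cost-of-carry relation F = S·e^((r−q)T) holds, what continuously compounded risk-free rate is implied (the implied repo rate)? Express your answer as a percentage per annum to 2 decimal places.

7.14%

From F = S·e^((r−q)T): (r − q) = ln(F/S)/T
ln(3078.55/2978.62) = ln(1.033549) = 0.032999
(r − q) = 0.032999 / (12/12) = 0.032999
r = ln(F/S)/T + q = 0.032999 + 0.0384 = 0.071399
r = 7.14%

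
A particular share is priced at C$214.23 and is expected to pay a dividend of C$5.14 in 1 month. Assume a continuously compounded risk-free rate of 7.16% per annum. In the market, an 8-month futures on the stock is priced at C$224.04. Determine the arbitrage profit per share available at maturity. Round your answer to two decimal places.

C$4.70 per share

PV(dividends) I = 5.14·e^(−0.0716·1/12) = 5.1094
Fair futures F* = (S − I)·e^(rT) = (214.23 − 5.1094)·e^0.047733 = 209.1206 × 1.048891 = 219.3447
Market C$224.04 > fair 219.3447: forward overpriced → cash-and-carry (borrow at r, buy the stock and collect the dividends, short the forward).
Profit at T = |F_mkt − F*| = |224.04 − 219.3447| = C$4.70 per share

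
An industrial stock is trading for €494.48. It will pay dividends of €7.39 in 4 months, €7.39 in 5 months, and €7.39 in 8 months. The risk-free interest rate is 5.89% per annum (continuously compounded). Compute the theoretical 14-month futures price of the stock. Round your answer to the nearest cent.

PV(dividends) I = 7.39·e^(−0.0589·4/12) + 7.39·e^(−0.0589·5/12) + 7.39·e^(−0.0589·8/12)
I = 7.2463 + 7.2108 + 7.1054 = 21.5625
F = (S − I)·e^(rT) = (494.48 − 21.5625) · e^(0.0589·14/12)
= 472.9175 · e^0.068717 = 472.9175 × 1.071133 = €506.56

€506.56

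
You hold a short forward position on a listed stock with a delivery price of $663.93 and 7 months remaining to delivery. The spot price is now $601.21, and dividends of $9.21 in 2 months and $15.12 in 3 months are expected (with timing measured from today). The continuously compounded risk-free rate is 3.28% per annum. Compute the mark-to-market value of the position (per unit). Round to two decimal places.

PV(remaining dividends) I = 9.21·e^(−0.0328·2/12) + 15.12·e^(−0.0328·3/12) = 24.1563
Current forward F = (S − I)·e^(rT) = (601.21 − 24.1563)·e^(0.0328·7/12) = 577.0537 × 1.019318 = 588.2012
Value (long) = (F − K)·e^(−rT) = (588.2012 − 663.93) × 0.981049 = -74.2937
Short position value = −(long value) = $74.29

$74.29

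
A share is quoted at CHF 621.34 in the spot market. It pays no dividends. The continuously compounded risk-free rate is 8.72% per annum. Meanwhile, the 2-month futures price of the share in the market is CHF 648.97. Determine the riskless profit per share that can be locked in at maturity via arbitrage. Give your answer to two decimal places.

CHF 18.53 per share

Fair futures: F* = S·e^(carry·T), with carry = r = 0.0872
F* = 621.34 · e^(0.0872 × 2/12) = 621.34 · e^0.014533 = 621.34 × 1.014639 = CHF 630.4358
Market CHF 648.97 > fair CHF 630.4358: forward overpriced → cash-and-carry (buy spot, short the forward).
At maturity, profit = |F_mkt − F*| = |648.97 − 630.4358| = CHF 18.53 per share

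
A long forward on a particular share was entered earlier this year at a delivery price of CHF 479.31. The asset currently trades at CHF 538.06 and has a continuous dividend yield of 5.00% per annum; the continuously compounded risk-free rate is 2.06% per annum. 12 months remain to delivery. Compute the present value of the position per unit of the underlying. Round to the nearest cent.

Current fair forward for the remaining 12 months: F = S·e^((r − q)·T), (r − q) = 0.0206 − 0.0500 = -0.0294
F = 538.06 · e^(-0.0294 × 12/12) = 538.06 × 0.971028 = 522.4713
Value of long forward = (F − K)·e^(−rT) = (522.4713 − 479.31) · e^(−0.0206·12/12)
= 43.1613 × 0.979611 = 42.28

CHF 42.28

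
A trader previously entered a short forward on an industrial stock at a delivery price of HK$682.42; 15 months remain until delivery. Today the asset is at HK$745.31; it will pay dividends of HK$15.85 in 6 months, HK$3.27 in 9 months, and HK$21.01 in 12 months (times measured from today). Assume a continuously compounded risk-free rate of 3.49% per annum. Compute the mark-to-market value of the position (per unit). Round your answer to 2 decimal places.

-HK$52.97

PV(remaining dividends) I = 15.85·e^(−0.0349·6/12) + 3.27·e^(−0.0349·9/12) + 21.01·e^(−0.0349·12/12) = 39.0507
Current forward F = (S − I)·e^(rT) = (745.31 − 39.0507)·e^(0.0349·15/12) = 706.2593 × 1.044591 = 737.7521
Value (long) = (F − K)·e^(−rT) = (737.7521 − 682.42) × 0.957313 = 52.9701
Short position value = −(long value) = -HK$52.97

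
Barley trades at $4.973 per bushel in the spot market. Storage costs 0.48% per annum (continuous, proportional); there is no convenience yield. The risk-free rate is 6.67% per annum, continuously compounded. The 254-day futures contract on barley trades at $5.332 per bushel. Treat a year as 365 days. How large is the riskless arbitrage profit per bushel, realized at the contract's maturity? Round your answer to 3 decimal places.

Fair futures: F* = S·e^(carry·T), with carry = (r + u) = 0.0667 + 0.0048 = 0.0715
F* = 4.973 · e^(0.0715 × 254/365) = 4.973 · e^0.049756 = 4.973 × 1.051015 = $5.2267
Market $5.332 > fair $5.2267: forward overpriced → cash-and-carry (buy spot, short the forward).
At maturity, profit = |F_mkt − F*| = |5.332 − 5.2267| = $0.105 per bushel

$0.105 per bushel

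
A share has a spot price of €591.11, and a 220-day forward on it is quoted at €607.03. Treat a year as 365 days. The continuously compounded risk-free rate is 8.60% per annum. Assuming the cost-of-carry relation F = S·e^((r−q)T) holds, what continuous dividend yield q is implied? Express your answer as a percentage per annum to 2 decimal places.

From F = S·e^((r−q)T): (r − q) = ln(F/S)/T
ln(607.03/591.11) = ln(1.026932) = 0.026576
(r − q) = 0.026576 / (220/365) = 0.044092
q = r − ln(F/S)/T = 0.0860 − 0.044092 = 0.041908
q = 4.19%

4.19%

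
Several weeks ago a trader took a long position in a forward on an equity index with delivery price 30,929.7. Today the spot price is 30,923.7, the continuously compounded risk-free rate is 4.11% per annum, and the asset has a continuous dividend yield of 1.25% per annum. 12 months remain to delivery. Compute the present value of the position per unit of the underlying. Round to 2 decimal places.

Current fair forward for the remaining 12 months: F = S·e^((r − q)·T), (r − q) = 0.0411 − 0.0125 = 0.0286
F = 30923.7 · e^(0.0286 × 12/12) = 30923.7 × 1.02901291 = 31820.8865
Value of long forward = (F − K)·e^(−rT) = (31820.8865 − 30929.7) · e^(−0.0411·12/12)
= 891.1865 × 0.95973315 = 855.30

855.30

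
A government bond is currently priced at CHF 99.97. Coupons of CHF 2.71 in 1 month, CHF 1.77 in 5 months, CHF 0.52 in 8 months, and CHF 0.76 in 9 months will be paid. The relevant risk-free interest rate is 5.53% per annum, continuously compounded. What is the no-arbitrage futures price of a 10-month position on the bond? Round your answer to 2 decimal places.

PV(coupons) I = 2.71·e^(−0.0553·1/12) + 1.77·e^(−0.0553·5/12) + 0.52·e^(−0.0553·8/12) + 0.76·e^(−0.0553·9/12)
I = 2.6975 + 1.7297 + 0.5012 + 0.7291 = 5.6575
F = (S − I)·e^(rT) = (99.97 − 5.6575) · e^(0.0553·10/12)
= 94.3125 · e^0.046083 = 94.3125 × 1.047161 = CHF 98.76

CHF 98.76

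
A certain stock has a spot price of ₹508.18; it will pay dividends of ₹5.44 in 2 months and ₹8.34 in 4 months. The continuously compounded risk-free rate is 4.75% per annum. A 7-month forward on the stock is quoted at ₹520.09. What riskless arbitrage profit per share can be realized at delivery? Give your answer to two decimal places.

₹11.62 per share

PV(dividends) I = 5.44·e^(−0.0475·2/12) + 8.34·e^(−0.0475·4/12) = 13.6061
Fair forward F* = (S − I)·e^(rT) = (508.18 − 13.6061)·e^0.027708 = 494.5739 × 1.028095 = 508.4690
Market ₹520.09 > fair 508.4690: forward overpriced → cash-and-carry (borrow at r, buy the stock and collect the dividends, short the forward).
Profit at T = |F_mkt − F*| = |520.09 − 508.4690| = ₹11.62 per share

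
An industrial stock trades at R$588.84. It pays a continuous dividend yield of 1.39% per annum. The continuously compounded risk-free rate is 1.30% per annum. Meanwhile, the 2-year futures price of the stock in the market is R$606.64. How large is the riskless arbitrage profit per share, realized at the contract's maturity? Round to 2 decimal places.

R$18.86 per share

Fair futures: F* = S·e^(carry·T), with carry = (r − q) = 0.0130 − 0.0139 = -0.0009
F* = 588.84 · e^(-0.0009 × 2) = 588.84 · e^-0.001800 = 588.84 × 0.998202 = R$587.7813
Market R$606.64 > fair R$587.7813: forward overpriced → cash-and-carry (buy spot, short the forward).
At maturity, profit = |F_mkt − F*| = |606.64 − 587.7813| = R$18.86 per share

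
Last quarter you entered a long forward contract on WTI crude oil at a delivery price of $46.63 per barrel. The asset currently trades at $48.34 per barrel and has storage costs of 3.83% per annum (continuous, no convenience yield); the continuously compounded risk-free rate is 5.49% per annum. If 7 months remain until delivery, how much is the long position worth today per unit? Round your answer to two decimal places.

$4.27 per barrel

Current fair forward for the remaining 7 months: F = S·e^((r + u)·T), (r + u) = 0.0549 + 0.0383 = 0.0932
F = 48.34 · e^(0.0932 × 7/12) = 48.34 × 1.055872 = 51.0409
Value of long forward = (F − K)·e^(−rT) = (51.0409 − 46.63) · e^(−0.0549·7/12)
= 4.4109 × 0.968482 = 4.27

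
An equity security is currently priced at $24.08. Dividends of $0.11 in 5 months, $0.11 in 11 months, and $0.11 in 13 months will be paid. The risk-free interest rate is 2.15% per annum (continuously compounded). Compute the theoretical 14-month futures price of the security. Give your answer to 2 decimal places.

$24.36

PV(dividends) I = 0.11·e^(−0.0215·5/12) + 0.11·e^(−0.0215·11/12) + 0.11·e^(−0.0215·13/12)
I = 0.1090 + 0.1079 + 0.1075 = 0.3244
F = (S − I)·e^(rT) = (24.08 − 0.3244) · e^(0.0215·14/12)
= 23.7556 · e^0.025083 = 23.7556 × 1.025400 = $24.36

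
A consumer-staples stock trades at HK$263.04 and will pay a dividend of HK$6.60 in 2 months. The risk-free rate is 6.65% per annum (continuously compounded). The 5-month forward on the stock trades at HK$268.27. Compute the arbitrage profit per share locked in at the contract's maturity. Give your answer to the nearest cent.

HK$4.55 per share

PV(dividends) I = 6.60·e^(−0.0665·2/12) = 6.5273
Fair forward F* = (S − I)·e^(rT) = (263.04 − 6.5273)·e^0.027708 = 256.5127 × 1.028095 = 263.7194
Market HK$268.27 > fair 263.7194: forward overpriced → cash-and-carry (borrow at r, buy the stock and collect the dividends, short the forward).
Profit at T = |F_mkt − F*| = |268.27 − 263.7194| = HK$4.55 per share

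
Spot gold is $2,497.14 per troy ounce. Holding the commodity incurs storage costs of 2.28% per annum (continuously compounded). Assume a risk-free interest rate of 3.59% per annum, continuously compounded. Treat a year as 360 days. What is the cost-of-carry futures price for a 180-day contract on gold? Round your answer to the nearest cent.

$2,571.52 per troy ounce

Net carry = r + u − y = 0.0359 + 0.0228 − 0.0000 = 0.0587
F = S·e^((r+u−y)T) = 2497.14 · e^(0.0587 × 180/360) = 2497.14 · e^0.02935000
= 2497.14 × 1.02978496 = $2,571.52 per troy ounce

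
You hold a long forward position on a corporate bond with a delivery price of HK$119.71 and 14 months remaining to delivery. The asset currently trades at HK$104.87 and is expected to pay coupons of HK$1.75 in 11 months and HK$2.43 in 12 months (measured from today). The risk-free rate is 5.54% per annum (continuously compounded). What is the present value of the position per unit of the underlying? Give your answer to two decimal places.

PV(remaining coupons) I = 1.75·e^(−0.0554·11/12) + 2.43·e^(−0.0554·12/12) = 3.9624
Current forward F = (S − I)·e^(rT) = (104.87 − 3.9624)·e^(0.0554·14/12) = 100.9076 × 1.066768 = 107.6450
Value (long) = (F − K)·e^(−rT) = (107.6450 − 119.71) × 0.937411 = -11.3099
Value = -HK$11.31

-HK$11.31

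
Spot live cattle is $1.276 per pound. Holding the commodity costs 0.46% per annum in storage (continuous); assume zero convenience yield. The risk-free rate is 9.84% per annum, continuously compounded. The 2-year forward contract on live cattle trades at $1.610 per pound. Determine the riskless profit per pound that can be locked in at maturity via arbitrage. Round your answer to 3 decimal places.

Fair forward: F* = S·e^(carry·T), with carry = (r + u) = 0.0984 + 0.0046 = 0.1030
F* = 1.276 · e^(0.1030 × 2) = 1.276 · e^0.206000 = 1.276 × 1.228753 = $1.5679
Market $1.610 > fair $1.5679: forward overpriced → cash-and-carry (buy spot, short the forward).
At maturity, profit = |F_mkt − F*| = |1.610 − 1.5679| = $0.042 per pound

$0.042 per pound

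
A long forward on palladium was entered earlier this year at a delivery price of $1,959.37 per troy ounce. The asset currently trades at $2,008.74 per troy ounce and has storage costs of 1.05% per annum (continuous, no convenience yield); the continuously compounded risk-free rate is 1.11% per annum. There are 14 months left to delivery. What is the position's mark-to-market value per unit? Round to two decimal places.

Current fair forward for the remaining 14 months: F = S·e^((r + u)·T), (r + u) = 0.0111 + 0.0105 = 0.0216
F = 2008.74 · e^(0.0216 × 14/12) = 2008.74 × 1.02552020 = 2060.0034
Value of long forward = (F − K)·e^(−rT) = (2060.0034 − 1959.37) · e^(−0.0111·14/12)
= 100.6334 × 0.98713349 = 99.34

$99.34 per troy ounce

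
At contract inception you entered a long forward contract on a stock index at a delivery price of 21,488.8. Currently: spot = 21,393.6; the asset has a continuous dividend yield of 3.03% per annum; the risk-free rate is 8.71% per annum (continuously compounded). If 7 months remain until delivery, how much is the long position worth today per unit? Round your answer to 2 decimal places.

594.53

Current fair forward for the remaining 7 months: F = S·e^((r − q)·T), (r − q) = 0.0871 − 0.0303 = 0.0568
F = 21393.6 · e^(0.0568 × 7/12) = 21393.6 × 1.03368836 = 22114.3153
Value of long forward = (F − K)·e^(−rT) = (22114.3153 − 21488.8) · e^(−0.0871·7/12)
= 625.5153 × 0.95046082 = 594.53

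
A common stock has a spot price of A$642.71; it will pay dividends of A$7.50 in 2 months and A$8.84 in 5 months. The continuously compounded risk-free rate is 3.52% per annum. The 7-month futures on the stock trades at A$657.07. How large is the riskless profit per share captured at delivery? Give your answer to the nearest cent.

PV(dividends) I = 7.50·e^(−0.0352·2/12) + 8.84·e^(−0.0352·5/12) = 16.1674
Fair futures F* = (S − I)·e^(rT) = (642.71 − 16.1674)·e^0.020533 = 626.5426 × 1.020745 = 639.5402
Market A$657.07 > fair 639.5402: forward overpriced → cash-and-carry (borrow at r, buy the stock and collect the dividends, short the forward).
Profit at T = |F_mkt − F*| = |657.07 − 639.5402| = A$17.53 per share

A$17.53 per share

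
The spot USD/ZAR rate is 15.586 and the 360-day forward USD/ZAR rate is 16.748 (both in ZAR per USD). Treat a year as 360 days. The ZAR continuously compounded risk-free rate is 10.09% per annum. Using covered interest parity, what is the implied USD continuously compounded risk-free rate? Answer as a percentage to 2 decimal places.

2.90%

F = S·e^((r_ZAR − r_USD)T) ⇒ r_USD = r_ZAR − ln(F/S)/T
ln(16.748/15.586) = 0.071906; /(360/360) = 0.071906
r_USD = 0.1009 − 0.071906 = 0.028994
r_USD = 2.90%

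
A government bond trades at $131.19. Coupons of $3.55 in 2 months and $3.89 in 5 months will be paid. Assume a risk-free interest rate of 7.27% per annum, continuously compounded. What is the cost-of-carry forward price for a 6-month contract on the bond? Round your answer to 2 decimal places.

PV(coupons) I = 3.55·e^(−0.0727·2/12) + 3.89·e^(−0.0727·5/12)
I = 3.5072 + 3.7739 = 7.2811
F = (S − I)·e^(rT) = (131.19 − 7.2811) · e^(0.0727·6/12)
= 123.9089 · e^0.036350 = 123.9089 × 1.037019 = $128.50

$128.50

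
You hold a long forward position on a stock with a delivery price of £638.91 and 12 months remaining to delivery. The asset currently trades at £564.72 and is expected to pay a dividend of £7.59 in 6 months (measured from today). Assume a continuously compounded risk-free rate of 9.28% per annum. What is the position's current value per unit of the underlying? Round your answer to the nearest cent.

PV(remaining dividends) I = 7.59·e^(−0.0928·6/12) = 7.2459
Current forward F = (S − I)·e^(rT) = (564.72 − 7.2459)·e^(0.0928·12/12) = 557.4741 × 1.097242 = 611.6840
Value (long) = (F − K)·e^(−rT) = (611.6840 − 638.91) × 0.911376 = -24.8131
Value = -£24.81

-£24.81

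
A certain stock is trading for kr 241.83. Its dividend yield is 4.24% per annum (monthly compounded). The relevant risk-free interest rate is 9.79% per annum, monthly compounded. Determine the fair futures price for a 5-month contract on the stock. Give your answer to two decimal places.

kr 247.45

F = S · (1+r/12)^(12T) / (1+q/12)^(12T)
= 241.83 × 1.041463 / 1.017792 = 241.83 × 1.023257
F = kr 247.45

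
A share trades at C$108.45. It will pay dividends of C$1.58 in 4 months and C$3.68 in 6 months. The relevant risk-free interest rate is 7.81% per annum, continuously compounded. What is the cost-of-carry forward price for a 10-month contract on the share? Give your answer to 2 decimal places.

C$110.32

PV(dividends) I = 1.58·e^(−0.0781·4/12) + 3.68·e^(−0.0781·6/12)
I = 1.5394 + 3.5391 = 5.0785
F = (S − I)·e^(rT) = (108.45 − 5.0785) · e^(0.0781·10/12)
= 103.3715 · e^0.065083 = 103.3715 × 1.067248 = C$110.32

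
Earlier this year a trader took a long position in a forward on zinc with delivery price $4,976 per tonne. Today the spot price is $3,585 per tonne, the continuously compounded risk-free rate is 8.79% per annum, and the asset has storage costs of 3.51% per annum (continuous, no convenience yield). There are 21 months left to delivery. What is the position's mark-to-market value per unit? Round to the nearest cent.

Current fair forward for the remaining 21 months: F = S·e^((r + u)·T), (r + u) = 0.0879 + 0.0351 = 0.1230
F = 3585 · e^(0.1230 × 21/12) = 3585 × 1.24017190 = 4446.0163
Value of long forward = (F − K)·e^(−rT) = (4446.0163 − 4976) · e^(−0.0879·21/12)
= -529.9837 × 0.85742206 = -454.42

-$454.42 per tonne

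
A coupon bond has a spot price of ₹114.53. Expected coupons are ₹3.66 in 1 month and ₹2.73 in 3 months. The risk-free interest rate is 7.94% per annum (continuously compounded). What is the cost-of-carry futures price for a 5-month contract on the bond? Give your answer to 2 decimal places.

₹111.86

PV(coupons) I = 3.66·e^(−0.0794·1/12) + 2.73·e^(−0.0794·3/12)
I = 3.6359 + 2.6763 = 6.3122
F = (S − I)·e^(rT) = (114.53 − 6.3122) · e^(0.0794·5/12)
= 108.2178 · e^0.033083 = 108.2178 × 1.033636 = ₹111.86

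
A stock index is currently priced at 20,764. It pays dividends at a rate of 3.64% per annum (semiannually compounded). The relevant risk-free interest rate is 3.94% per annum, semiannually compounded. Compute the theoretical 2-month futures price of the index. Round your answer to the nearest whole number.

20,774

F = S · (1+r/2)^(2T) / (1+q/2)^(2T)
= 20764 × 1.006524 / 1.006030 = 20764 × 1.000491
F = 20,774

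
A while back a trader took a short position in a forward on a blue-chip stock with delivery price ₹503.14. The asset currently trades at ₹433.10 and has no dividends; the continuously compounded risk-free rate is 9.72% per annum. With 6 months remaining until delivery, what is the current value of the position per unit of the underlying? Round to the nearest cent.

₹46.17

Current fair forward for the remaining 6 months: F = S·e^(r·T), r = 0.0972
F = 433.10 · e^(0.0972 × 6/12) = 433.10 × 1.049800 = 454.6684
Value of long forward = (F − K)·e^(−rT) = (454.6684 − 503.14) · e^(−0.0972·6/12)
= -48.4716 × 0.952562 = -46.17
Short position value = −(long value) = ₹46.17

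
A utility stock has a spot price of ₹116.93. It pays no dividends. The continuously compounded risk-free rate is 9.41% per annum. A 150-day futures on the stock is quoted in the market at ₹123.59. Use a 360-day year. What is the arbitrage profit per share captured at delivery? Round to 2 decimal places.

Fair futures: F* = S·e^(carry·T), with carry = r = 0.0941
F* = 116.93 · e^(0.0941 × 150/360) = 116.93 · e^0.039208 = 116.93 × 1.039987 = ₹121.6057
Market ₹123.59 > fair ₹121.6057: forward overpriced → cash-and-carry (buy spot, short the forward).
At maturity, profit = |F_mkt − F*| = |123.59 − 121.6057| = ₹1.98 per share

₹1.98 per share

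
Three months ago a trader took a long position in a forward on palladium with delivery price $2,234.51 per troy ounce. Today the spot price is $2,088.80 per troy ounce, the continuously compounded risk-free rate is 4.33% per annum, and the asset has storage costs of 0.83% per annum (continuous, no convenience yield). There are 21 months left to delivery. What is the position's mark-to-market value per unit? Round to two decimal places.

$47.92 per troy ounce

Current fair forward for the remaining 21 months: F = S·e^((r + u)·T), (r + u) = 0.0433 + 0.0083 = 0.0516
F = 2088.80 · e^(0.0516 × 21/12) = 2088.80 × 1.09450259 = 2286.1970
Value of long forward = (F − K)·e^(−rT) = (2286.1970 − 2234.51) · e^(−0.0433·21/12)
= 51.6870 × 0.92702476 = 47.92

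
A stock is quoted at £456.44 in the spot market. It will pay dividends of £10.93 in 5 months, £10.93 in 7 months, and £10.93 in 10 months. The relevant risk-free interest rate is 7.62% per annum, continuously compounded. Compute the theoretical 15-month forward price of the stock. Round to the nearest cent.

£467.63

PV(dividends) I = 10.93·e^(−0.0762·5/12) + 10.93·e^(−0.0762·7/12) + 10.93·e^(−0.0762·10/12)
I = 10.5884 + 10.4548 + 10.2575 = 31.3007
F = (S − I)·e^(rT) = (456.44 − 31.3007) · e^(0.0762·15/12)
= 425.1393 · e^0.095250 = 425.1393 × 1.099934 = £467.63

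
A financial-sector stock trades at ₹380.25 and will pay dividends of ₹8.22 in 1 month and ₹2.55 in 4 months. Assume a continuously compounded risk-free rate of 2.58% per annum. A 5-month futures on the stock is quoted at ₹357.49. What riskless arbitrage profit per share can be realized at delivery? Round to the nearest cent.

₹16.02 per share

PV(dividends) I = 8.22·e^(−0.0258·1/12) + 2.55·e^(−0.0258·4/12) = 10.7305
Fair futures F* = (S − I)·e^(rT) = (380.25 − 10.7305)·e^0.010750 = 369.5195 × 1.010808 = 373.5133
Market ₹357.49 < fair 373.5133: forward underpriced → reverse cash-and-carry (short the stock, invest proceeds at r, pay the dividends, go long the forward).
Profit at T = |F_mkt − F*| = |357.49 − 373.5133| = ₹16.02 per share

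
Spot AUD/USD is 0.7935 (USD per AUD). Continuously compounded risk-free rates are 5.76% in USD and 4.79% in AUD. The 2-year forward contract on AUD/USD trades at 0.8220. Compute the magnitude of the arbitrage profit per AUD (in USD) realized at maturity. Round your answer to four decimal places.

0.0130 per AUD (in USD)

Fair forward: F* = S·e^(carry·T), with carry = (r_USD − r_AUD) = 0.0576 − 0.0479 = 0.0097
F* = 0.7935 · e^(0.0097 × 2) = 0.7935 · e^0.019400 = 0.7935 × 1.019589 = 0.8090
Market 0.8220 > fair 0.8090: forward overpriced → cash-and-carry (buy spot, short the forward).
At maturity, profit = |F_mkt − F*| = |0.8220 − 0.8090| = 0.0130 per AUD (in USD)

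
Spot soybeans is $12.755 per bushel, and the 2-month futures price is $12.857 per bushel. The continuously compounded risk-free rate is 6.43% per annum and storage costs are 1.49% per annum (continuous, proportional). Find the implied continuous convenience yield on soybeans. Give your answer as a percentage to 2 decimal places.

3.14%

F = S·e^((r+u−y)T) ⇒ (r+u−y) = ln(F/S)/T
ln(12.857/12.755) = 0.007965; /T ⇒ 0.047790
y = r + u − ln(F/S)/T = 0.0643 + 0.0149 − 0.047790 = 0.031410
y = 3.14%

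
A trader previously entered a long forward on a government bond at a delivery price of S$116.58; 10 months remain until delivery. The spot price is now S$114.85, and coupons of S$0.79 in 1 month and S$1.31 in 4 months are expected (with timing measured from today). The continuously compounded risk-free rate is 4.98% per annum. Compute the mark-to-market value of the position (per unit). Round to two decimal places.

PV(remaining coupons) I = 0.79·e^(−0.0498·1/12) + 1.31·e^(−0.0498·4/12) = 2.0752
Current forward F = (S − I)·e^(rT) = (114.85 − 2.0752)·e^(0.0498·10/12) = 112.7748 × 1.042373 = 117.5534
Value (long) = (F − K)·e^(−rT) = (117.5534 − 116.58) × 0.959349 = 0.9338
Value = S$0.93

S$0.93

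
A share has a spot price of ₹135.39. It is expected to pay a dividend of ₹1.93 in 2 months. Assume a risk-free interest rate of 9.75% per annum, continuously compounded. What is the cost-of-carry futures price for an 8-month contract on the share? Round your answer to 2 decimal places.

PV(dividends) I = 1.93·e^(−0.0975·2/12)
I = 1.8989
F = (S − I)·e^(rT) = (135.39 − 1.8989) · e^(0.0975·8/12)
= 133.4911 · e^0.065000 = 133.4911 × 1.067159 = ₹142.46

₹142.46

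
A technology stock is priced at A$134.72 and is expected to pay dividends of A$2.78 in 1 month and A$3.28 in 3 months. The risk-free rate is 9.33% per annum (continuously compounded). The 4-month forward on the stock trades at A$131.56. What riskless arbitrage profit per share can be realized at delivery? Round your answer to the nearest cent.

PV(dividends) I = 2.78·e^(−0.0933·1/12) + 3.28·e^(−0.0933·3/12) = 5.9628
Fair forward F* = (S − I)·e^(rT) = (134.72 − 5.9628)·e^0.031100 = 128.7572 × 1.031589 = 132.8245
Market A$131.56 < fair 132.8245: forward underpriced → reverse cash-and-carry (short the stock, invest proceeds at r, pay the dividends, go long the forward).
Profit at T = |F_mkt − F*| = |131.56 − 132.8245| = A$1.26 per share

A$1.26 per share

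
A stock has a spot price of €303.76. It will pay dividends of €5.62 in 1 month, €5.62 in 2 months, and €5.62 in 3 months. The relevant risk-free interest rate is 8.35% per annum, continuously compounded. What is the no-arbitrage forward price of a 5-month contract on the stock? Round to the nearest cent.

PV(dividends) I = 5.62·e^(−0.0835·1/12) + 5.62·e^(−0.0835·2/12) + 5.62·e^(−0.0835·3/12)
I = 5.5810 + 5.5423 + 5.5039 = 16.6272
F = (S − I)·e^(rT) = (303.76 − 16.6272) · e^(0.0835·5/12)
= 287.1328 · e^0.034792 = 287.1328 × 1.035404 = €297.30

€297.30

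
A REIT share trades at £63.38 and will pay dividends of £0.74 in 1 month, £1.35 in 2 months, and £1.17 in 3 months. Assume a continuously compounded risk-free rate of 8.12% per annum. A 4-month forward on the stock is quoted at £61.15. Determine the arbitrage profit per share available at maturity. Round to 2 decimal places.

£0.67 per share

PV(dividends) I = 0.74·e^(−0.0812·1/12) + 1.35·e^(−0.0812·2/12) + 1.17·e^(−0.0812·3/12) = 3.2134
Fair forward F* = (S − I)·e^(rT) = (63.38 − 3.2134)·e^0.027067 = 60.1666 × 1.027437 = 61.8174
Market £61.15 < fair 61.8174: forward underpriced → reverse cash-and-carry (short the stock, invest proceeds at r, pay the dividends, go long the forward).
Profit at T = |F_mkt − F*| = |61.15 − 61.8174| = £0.67 per share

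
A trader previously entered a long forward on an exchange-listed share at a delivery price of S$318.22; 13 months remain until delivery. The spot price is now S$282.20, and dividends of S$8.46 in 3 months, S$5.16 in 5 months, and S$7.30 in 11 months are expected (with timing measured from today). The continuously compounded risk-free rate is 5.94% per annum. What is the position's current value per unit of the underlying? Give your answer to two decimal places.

-S$36.47

PV(remaining dividends) I = 8.46·e^(−0.0594·3/12) + 5.16·e^(−0.0594·5/12) + 7.30·e^(−0.0594·11/12) = 20.2823
Current forward F = (S − I)·e^(rT) = (282.20 − 20.2823)·e^(0.0594·13/12) = 261.9177 × 1.066466 = 279.3263
Value (long) = (F − K)·e^(−rT) = (279.3263 − 318.22) × 0.937677 = -36.4697
Value = -S$36.47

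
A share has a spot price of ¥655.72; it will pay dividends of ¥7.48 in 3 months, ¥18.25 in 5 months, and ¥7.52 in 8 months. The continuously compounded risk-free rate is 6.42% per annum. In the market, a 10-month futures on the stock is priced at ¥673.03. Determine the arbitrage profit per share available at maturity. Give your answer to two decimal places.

¥15.38 per share

PV(dividends) I = 7.48·e^(−0.0642·3/12) + 18.25·e^(−0.0642·5/12) + 7.52·e^(−0.0642·8/12) = 32.3341
Fair futures F* = (S − I)·e^(rT) = (655.72 − 32.3341)·e^0.053500 = 623.3859 × 1.054957 = 657.6453
Market ¥673.03 > fair 657.6453: forward overpriced → cash-and-carry (borrow at r, buy the stock and collect the dividends, short the forward).
Profit at T = |F_mkt − F*| = |673.03 − 657.6453| = ¥15.38 per share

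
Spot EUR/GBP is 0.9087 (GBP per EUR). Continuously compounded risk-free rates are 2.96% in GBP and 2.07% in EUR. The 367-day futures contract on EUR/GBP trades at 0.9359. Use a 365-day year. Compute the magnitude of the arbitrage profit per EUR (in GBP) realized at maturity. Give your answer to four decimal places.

Fair futures: F* = S·e^(carry·T), with carry = (r_GBP − r_EUR) = 0.0296 − 0.0207 = 0.0089
F* = 0.9087 · e^(0.0089 × 367/365) = 0.9087 · e^0.008949 = 0.9087 × 1.008989 = 0.9169
Market 0.9359 > fair 0.9169: forward overpriced → cash-and-carry (buy spot, short the forward).
At maturity, profit = |F_mkt − F*| = |0.9359 − 0.9169| = 0.0190 per EUR (in GBP)

0.0190 per EUR (in GBP)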